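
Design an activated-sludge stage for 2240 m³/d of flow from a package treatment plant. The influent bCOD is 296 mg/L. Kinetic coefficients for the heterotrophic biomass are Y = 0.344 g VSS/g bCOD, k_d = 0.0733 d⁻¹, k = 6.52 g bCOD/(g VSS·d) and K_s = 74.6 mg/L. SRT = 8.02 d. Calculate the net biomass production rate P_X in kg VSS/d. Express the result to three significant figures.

Effluent substrate depends only on kinetics and SRT: S = K_s(1 + k_d θ_c) / [θ_c(Yk − k_d) − 1] = 74.6 × (1 + 0.0733 × 8.02) / [8.02 × (0.344 × 6.52 − 0.0733) − 1] = 118.5 / 16.40 = 7.223 mg/L.
The observed yield is Y_obs = Y/(1 + k_d·θ_c) = 0.344 / (1 + 0.0733 × 8.02) = 0.344 / 1.588 = 0.2166 g VSS per g bCOD removed.
Mass of bCOD removed per day: Q(S₀ − S) = 2240 × 288.8 g/m³ = 646.9 kg/d.
Biomass produced: P_X = Y_obs·Q·ΔS = 0.2166 × 646.9 ≈ 140.1 kg VSS/d.

P_X ≈ 140 kg VSS/d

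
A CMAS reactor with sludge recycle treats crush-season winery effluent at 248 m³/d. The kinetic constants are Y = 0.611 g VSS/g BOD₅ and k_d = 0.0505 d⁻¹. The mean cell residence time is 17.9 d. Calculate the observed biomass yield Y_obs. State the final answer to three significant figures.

Y_obs ≈ 0.321 g VSS/g BOD₅

Y_obs = Y / (1 + k_d θ_c) = 0.611 / (1 + 0.0505 × 17.9) = 0.611 / 1.904 = 0.3209.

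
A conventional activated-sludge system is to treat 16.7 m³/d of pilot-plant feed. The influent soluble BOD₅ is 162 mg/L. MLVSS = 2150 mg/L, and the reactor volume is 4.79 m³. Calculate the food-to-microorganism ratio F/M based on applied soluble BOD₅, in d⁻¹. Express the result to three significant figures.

F/M ≈ 0.263 d⁻¹

Food-to-microorganism ratio F/M = Q S₀ / (V X) = 16.7 × 162 / (4.790 × 2150) = 0.2627 d⁻¹.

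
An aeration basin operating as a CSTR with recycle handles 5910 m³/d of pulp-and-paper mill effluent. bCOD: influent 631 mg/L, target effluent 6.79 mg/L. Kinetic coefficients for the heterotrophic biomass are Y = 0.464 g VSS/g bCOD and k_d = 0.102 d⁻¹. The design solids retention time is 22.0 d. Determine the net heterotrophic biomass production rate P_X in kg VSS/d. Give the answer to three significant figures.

Observed yield with endogenous decay: Y_obs = Y / (1 + k_d·θ_c) = 0.464 / (1 + 0.102 × 22.0) = 0.464 / 3.244 = 0.1430 g VSS/g bCOD.
Mass of bCOD removed per day: Q(S₀ − S) = 5910 × 624.2 g/m³ = 3689 kg/d.
P_X = Y_obs · Q(S₀ − S) = 0.1430 × 3689 = 527.7 kg VSS/d.

P_X ≈ 528 kg VSS/d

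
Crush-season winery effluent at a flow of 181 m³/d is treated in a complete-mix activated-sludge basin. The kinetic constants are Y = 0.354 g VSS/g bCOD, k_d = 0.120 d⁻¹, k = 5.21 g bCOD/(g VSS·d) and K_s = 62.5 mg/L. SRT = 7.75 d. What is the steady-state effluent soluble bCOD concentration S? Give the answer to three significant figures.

For a completely mixed reactor with recycle the Lawrence–McCarty relation gives S = K_s·(1 + k_d·θ_c) / [θ_c·(Y·k − k_d) − 1] = 62.5 × (1 + 0.120 × 7.75) / [7.75 × (0.354 × 5.21 − 0.120) − 1] = 120.6 / 12.36 = 9.756 mg/L.

S ≈ 9.76 mg/L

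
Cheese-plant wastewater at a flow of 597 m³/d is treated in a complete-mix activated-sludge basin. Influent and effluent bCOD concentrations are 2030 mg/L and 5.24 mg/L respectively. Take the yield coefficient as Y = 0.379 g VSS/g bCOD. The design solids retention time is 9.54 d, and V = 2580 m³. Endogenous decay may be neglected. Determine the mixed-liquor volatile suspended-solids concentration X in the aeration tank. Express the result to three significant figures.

X = Y·Q·ΔS·θ_c / V = 0.379 × 597 × (2030 − 5.24) × 9.54 / 2580 = 1694 mg/L.

X ≈ 1690 mg/L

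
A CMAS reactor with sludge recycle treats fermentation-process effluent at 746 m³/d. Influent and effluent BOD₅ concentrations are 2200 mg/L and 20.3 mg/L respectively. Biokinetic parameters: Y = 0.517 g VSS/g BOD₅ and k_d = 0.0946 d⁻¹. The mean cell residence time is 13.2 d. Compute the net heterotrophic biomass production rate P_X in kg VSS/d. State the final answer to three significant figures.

P_X ≈ 374 kg VSS/d

Y_obs = Y / (1 + k_d θ_c) = 0.517 / (1 + 0.0946 × 13.2) = 0.517 / 2.249 = 0.2299.
Substrate removed = Q·(S₀ − S) = 746 m³/d × (2200 − 20.3) g/m³ = 1.63×10^6 g/d = 1626 kg/d.
P_X = Y_obs · Q(S₀ − S) = 0.2299 × 1626 = 373.8 kg VSS/d.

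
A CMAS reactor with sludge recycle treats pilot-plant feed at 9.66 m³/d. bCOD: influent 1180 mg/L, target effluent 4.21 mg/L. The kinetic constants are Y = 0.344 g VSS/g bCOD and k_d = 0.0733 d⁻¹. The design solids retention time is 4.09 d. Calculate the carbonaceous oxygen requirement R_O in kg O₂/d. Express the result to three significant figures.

Observed yield with endogenous decay: Y_obs = Y / (1 + k_d·θ_c) = 0.344 / (1 + 0.0733 × 4.09) = 0.344 / 1.300 = 0.2647 g VSS/g bCOD.
ΔS = 1180 − 4.21 = 1176 mg/L, so the substrate removal rate is 9.66 × 1176/1000 = 11.36 kg bCOD/d.
Biomass synthesised: P_X = Y_obs × 11.36 = 3.006 kg VSS/d.
Carbonaceous O₂ demand = substrate oxidised − cell-mass equivalent = 11.36 − 1.42 × 3.006 = 7.090 kg O₂/d.

R_O ≈ 7.09 kg O₂/d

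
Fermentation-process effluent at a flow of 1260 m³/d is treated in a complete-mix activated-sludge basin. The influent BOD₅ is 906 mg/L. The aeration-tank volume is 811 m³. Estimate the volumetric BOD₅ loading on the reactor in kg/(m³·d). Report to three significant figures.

L_v ≈ 1.41 kg BOD₅/(m³·d)

Applied BOD₅ load per unit volume = Q·S₀/V = (1260 × 906/1000)/811.0 = 1.408 kg BOD₅·m⁻³·d⁻¹.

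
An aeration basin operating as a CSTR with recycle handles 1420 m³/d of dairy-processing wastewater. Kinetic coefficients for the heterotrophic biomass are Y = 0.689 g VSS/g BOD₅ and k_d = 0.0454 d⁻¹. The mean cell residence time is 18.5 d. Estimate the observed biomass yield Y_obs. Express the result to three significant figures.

Y_obs ≈ 0.374 g VSS/g BOD₅

Observed yield with endogenous decay: Y_obs = Y / (1 + k_d·θ_c) = 0.689 / (1 + 0.0454 × 18.5) = 0.689 / 1.840 = 0.3745 g VSS/g BOD₅.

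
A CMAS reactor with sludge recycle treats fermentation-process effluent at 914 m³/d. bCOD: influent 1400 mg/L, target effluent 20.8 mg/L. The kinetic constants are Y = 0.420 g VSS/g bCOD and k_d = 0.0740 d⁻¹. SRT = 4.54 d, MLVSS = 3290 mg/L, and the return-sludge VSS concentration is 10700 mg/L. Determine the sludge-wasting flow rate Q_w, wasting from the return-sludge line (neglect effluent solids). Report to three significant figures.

Rearranging the biomass balance for a CMAS with decay, V = Y·Q·ΔS·θ_c / [X·(1+k_d θ_c)] = 0.420 × 914 × (1400 − 20.8) × 4.54 / [3290 × (1 + 0.0740 × 4.54)] = 2.4×10^6 / 4395 = 546.9 m³.
Q_w = (V·X)/(θ_c X_r) = 546.9 × 3290 / (4.54 × 10700) = 37.04 m³/d.

Q_w ≈ 37.0 m³/d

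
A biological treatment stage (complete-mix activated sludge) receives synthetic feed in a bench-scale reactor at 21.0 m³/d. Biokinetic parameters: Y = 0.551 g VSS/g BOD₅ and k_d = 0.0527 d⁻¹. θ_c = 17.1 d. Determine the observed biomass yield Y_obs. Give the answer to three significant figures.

Correct the yield for decay: Y_obs = Y/(1 + k_d θ_c) = 0.551 / (1 + 0.0527 × 17.1) = 0.551 / 1.901 = 0.2898.

Y_obs ≈ 0.290 g VSS/g BOD₅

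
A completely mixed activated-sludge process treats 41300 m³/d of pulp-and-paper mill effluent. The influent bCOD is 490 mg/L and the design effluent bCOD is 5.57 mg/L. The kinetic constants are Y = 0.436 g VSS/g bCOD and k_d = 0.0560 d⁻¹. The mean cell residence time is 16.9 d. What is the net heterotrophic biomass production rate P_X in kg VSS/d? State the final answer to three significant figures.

The observed yield is Y_obs = Y/(1 + k_d·θ_c) = 0.436 / (1 + 0.0560 × 16.9) = 0.436 / 1.946 = 0.2240 g VSS per g bCOD removed.
ΔS = 490 − 5.57 = 484.4 mg/L, so the substrate removal rate is 41300 × 484.4/1000 = 20007 kg bCOD/d.
So the net sludge growth is P_X = 0.2240 × 20007 = 4482 kg VSS/d.

P_X ≈ 4480 kg VSS/d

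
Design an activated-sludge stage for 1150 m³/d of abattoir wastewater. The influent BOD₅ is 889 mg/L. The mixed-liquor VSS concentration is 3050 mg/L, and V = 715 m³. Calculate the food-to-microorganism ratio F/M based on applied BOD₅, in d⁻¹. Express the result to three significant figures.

F/M ≈ 0.469 d⁻¹

Food-to-microorganism ratio F/M = Q S₀ / (V X) = 1150 × 889 / (715.0 × 3050) = 0.4688 d⁻¹.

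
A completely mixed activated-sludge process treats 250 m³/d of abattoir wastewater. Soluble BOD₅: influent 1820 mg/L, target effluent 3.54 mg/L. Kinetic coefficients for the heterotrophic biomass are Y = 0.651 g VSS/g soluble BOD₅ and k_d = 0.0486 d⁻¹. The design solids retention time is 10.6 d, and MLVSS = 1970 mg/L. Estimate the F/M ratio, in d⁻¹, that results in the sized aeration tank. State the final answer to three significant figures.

F/M ≈ 0.220 d⁻¹

From the SRT design equation V = Y Q (S₀−S) θ_c / [X (1 + k_d θ_c)] = 0.651 × 250 × (1820 − 3.54) × 10.6 / [1970 × (1 + 0.0486 × 10.6)] = 3.13×10^6 / 2985 = 1050 m³.
F/M = applied load / biomass = Q·S₀/(V·X) = 250 × 1820 / (1050 × 1970) = 0.2200 d⁻¹.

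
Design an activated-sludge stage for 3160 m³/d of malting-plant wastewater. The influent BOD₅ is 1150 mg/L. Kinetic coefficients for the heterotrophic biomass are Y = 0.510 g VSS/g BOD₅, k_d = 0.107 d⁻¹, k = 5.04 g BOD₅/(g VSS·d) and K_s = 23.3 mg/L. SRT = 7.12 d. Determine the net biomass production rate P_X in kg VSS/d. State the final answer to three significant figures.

From the Monod/SRT balance for a CMAS, S = K_s·(1+k_d θ_c)/[θ_c·(Y k − k_d) − 1] = 23.3 × (1 + 0.107 × 7.12) / [7.12 × (0.510 × 5.04 − 0.107) − 1] = 41.05 / 16.54 = 2.482 mg/L.
Y_obs = Y / (1 + k_d θ_c) = 0.510 / (1 + 0.107 × 7.12) = 0.510 / 1.762 = 0.2895.
Q·(S₀ − S) = 3160 × (1150 − 2.48) × 10⁻³ = 3626 kg/d removed.
So the net sludge growth is P_X = 0.2895 × 3626 = 1050 kg VSS/d.

P_X ≈ 1050 kg VSS/d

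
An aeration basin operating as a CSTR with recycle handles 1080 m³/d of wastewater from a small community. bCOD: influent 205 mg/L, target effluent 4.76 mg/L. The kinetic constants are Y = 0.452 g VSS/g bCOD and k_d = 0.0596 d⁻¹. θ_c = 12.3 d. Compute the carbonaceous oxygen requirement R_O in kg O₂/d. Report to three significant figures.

Y_obs = Y / (1 + k_d θ_c) = 0.452 / (1 + 0.0596 × 12.3) = 0.452 / 1.733 = 0.2608.
Substrate removed = Q·(S₀ − S) = 1080 m³/d × (205 − 4.76) g/m³ = 2.16×10^5 g/d = 216.3 kg/d.
P_X = Y_obs·Q·(S₀ − S) = 0.2608 × 216.3 = 56.40 kg VSS/d.
R_O = Q·ΔS − 1.42 P_X = 216.3 − 80.09 = 136.2 kg O₂/d.

R_O ≈ 136 kg O₂/d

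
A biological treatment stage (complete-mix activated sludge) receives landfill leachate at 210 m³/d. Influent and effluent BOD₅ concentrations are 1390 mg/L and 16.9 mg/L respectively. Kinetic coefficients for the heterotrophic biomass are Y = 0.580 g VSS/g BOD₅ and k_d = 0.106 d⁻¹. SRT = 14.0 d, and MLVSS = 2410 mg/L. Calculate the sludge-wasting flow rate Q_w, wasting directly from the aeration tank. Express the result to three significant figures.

Steady-state biomass mass balance: V·X·(1 + k_d·θ_c) = Y·Q·(S₀ − S)·θ_c, so V = 0.580 × 210 × (1390 − 16.9) × 14.0 / [2410 × (1 + 0.106 × 14.0)] = 2.34×10^6 / 5986 = 391.1 m³.
Wasting from the aeration tank: Q_w = V / θ_c = 391.1 / 14.0 = 27.94 m³/d.

Q_w ≈ 27.9 m³/d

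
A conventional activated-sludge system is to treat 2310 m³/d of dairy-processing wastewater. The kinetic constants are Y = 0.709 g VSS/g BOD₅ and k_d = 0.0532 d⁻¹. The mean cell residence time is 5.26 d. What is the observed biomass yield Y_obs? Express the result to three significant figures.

Y_obs = Y / (1 + k_d θ_c) = 0.709 / (1 + 0.0532 × 5.26) = 0.709 / 1.280 = 0.5540.

Y_obs ≈ 0.554 g VSS/g BOD₅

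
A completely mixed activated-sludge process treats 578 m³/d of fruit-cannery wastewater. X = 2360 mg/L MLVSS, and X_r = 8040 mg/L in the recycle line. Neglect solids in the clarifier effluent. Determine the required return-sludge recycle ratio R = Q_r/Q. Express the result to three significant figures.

R = Q_r/Q = X/(X_r − X) = 2360 / (8040 − 2360) = 0.4155.

R ≈ 0.415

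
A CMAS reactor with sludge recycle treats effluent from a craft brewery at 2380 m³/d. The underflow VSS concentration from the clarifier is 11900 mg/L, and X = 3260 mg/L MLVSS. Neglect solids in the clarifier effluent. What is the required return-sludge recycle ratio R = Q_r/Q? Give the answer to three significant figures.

Solids balance on the clarifier gives (1+R)X = R·X_r, so R = X/(X_r − X) = 3260 / (11900 − 3260) = 0.3773.

R ≈ 0.377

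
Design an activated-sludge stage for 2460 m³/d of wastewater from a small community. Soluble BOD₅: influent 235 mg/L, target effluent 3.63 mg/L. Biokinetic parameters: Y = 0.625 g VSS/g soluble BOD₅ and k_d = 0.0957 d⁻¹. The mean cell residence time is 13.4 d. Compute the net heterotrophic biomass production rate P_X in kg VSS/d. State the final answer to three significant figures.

Correct the yield for decay: Y_obs = Y/(1 + k_d θ_c) = 0.625 / (1 + 0.0957 × 13.4) = 0.625 / 2.282 = 0.2738.
ΔS = 235 − 3.63 = 231.4 mg/L, so the substrate removal rate is 2460 × 231.4/1000 = 569.2 kg soluble BOD₅/d.
Net biomass production P_X = Y_obs × Q·(S₀ − S) = 0.2738 × 569.2 = 155.9 kg VSS/d.

P_X ≈ 156 kg VSS/d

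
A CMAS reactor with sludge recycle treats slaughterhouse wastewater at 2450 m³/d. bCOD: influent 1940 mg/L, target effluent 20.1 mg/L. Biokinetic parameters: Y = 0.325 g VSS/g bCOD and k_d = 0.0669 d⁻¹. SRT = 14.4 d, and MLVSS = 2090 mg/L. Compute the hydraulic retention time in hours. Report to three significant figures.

τ ≈ 52.6 h

From the SRT design equation V = Y Q (S₀−S) θ_c / [X (1 + k_d θ_c)] = 0.325 × 2450 × (1940 − 20.1) × 14.4 / [2090 × (1 + 0.0669 × 14.4)] = 2.2×10^7 / 4103 = 5365 m³.
τ = V/Q = 5365/2450 = 2.190 d, or 52.55 h.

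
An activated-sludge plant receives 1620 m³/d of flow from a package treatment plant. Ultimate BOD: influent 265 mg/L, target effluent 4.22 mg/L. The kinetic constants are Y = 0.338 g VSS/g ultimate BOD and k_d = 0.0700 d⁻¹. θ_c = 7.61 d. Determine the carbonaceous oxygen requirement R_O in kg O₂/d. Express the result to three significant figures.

R_O ≈ 290 kg O₂/d

Correct the yield for decay: Y_obs = Y/(1 + k_d θ_c) = 0.338 / (1 + 0.0700 × 7.61) = 0.338 / 1.533 = 0.2205.
Substrate removed = Q·(S₀ − S) = 1620 m³/d × (265 − 4.22) g/m³ = 4.22×10^5 g/d = 422.5 kg/d.
Biomass synthesised: P_X = Y_obs × 422.5 = 93.16 kg VSS/d.
Carbonaceous O₂ demand = substrate oxidised − cell-mass equivalent = 422.5 − 1.42 × 93.16 = 290.2 kg O₂/d.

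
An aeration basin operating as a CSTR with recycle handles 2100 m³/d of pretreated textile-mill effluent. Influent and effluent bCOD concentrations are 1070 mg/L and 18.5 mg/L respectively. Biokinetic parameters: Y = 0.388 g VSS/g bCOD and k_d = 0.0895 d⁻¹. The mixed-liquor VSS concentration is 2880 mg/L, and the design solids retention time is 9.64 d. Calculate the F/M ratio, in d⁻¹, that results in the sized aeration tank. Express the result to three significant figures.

F/M ≈ 0.507 d⁻¹

Rearranging the biomass balance for a CMAS with decay, V = Y·Q·ΔS·θ_c / [X·(1+k_d θ_c)] = 0.388 × 2100 × (1070 − 18.5) × 9.64 / [2880 × (1 + 0.0895 × 9.64)] = 8.26×10^6 / 5365 = 1540 m³.
F/M = applied load / biomass = Q·S₀/(V·X) = 2100 × 1070 / (1540 × 2880) = 0.5068 d⁻¹.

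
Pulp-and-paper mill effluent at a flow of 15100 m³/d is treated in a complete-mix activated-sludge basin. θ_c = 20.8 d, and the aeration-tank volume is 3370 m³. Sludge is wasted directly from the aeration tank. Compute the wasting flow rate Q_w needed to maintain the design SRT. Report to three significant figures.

Wasting from the aeration tank: Q_w = V / θ_c = 3370 / 20.8 = 162.0 m³/d.

Q_w ≈ 162 m³/d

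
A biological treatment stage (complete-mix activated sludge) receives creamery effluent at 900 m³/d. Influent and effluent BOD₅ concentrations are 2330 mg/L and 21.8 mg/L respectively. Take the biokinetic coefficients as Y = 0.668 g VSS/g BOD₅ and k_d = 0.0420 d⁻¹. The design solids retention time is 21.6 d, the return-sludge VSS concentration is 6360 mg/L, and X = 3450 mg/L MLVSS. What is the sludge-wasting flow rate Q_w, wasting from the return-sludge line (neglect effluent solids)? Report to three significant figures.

Q_w ≈ 114 m³/d

Rearranging the biomass balance for a CMAS with decay, V = Y·Q·ΔS·θ_c / [X·(1+k_d θ_c)] = 0.668 × 900 × (2330 − 21.8) × 21.6 / [3450 × (1 + 0.0420 × 21.6)] = 3×10^7 / 6580 = 4555 m³.
Wasting from the return line (neglecting effluent solids): Q_w = V·X / (θ_c·X_r) = 4555 × 3450 / (21.6 × 6360) = 114.4 m³/d.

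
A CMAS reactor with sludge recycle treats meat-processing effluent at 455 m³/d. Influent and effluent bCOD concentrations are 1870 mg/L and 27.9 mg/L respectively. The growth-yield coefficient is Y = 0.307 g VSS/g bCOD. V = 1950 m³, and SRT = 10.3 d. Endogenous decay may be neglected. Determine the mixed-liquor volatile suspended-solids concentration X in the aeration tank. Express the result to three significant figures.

X ≈ 1360 mg/L

X = Y·Q·ΔS·θ_c / V = 0.307 × 455 × (1870 − 27.9) × 10.3 / 1950 = 1359 mg/L.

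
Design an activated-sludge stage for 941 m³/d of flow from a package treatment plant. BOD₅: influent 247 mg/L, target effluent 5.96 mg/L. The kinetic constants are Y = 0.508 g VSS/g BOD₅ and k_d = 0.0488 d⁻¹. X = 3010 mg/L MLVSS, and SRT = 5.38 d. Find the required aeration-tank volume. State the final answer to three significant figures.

V ≈ 163 m³

From the SRT design equation V = Y Q (S₀−S) θ_c / [X (1 + k_d θ_c)] = 0.508 × 941 × (247 − 5.96) × 5.38 / [3010 × (1 + 0.0488 × 5.38)] = 6.2×10^5 / 3800 = 163.1 m³.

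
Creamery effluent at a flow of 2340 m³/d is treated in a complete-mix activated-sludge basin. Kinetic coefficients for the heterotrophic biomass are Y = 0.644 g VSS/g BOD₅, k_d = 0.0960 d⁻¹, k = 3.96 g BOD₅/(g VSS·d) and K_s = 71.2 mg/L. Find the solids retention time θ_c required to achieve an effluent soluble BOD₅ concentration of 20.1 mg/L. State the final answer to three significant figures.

θ_c ≈ 2.15 d

Specific growth rate at S = 20.1 mg/L: μ = YkS/(K_s+S) = 0.644·3.96·20.1/(71.2+20.1) = 0.5614 d⁻¹.
θ_c = 1/(μ − k_d) = 1/(0.5614 − 0.0960) = 1/0.4654 = 2.148 d.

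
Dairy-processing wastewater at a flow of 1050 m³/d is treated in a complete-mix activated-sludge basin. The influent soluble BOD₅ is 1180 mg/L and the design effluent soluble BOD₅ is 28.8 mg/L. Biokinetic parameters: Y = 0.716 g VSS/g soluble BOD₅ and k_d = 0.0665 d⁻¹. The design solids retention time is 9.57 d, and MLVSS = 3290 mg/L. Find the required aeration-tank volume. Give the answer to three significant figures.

V ≈ 1540 m³

Rearranging the biomass balance for a CMAS with decay, V = Y·Q·ΔS·θ_c / [X·(1+k_d θ_c)] = 0.716 × 1050 × (1180 − 28.8) × 9.57 / [3290 × (1 + 0.0665 × 9.57)] = 8.28×10^6 / 5384 = 1538 m³.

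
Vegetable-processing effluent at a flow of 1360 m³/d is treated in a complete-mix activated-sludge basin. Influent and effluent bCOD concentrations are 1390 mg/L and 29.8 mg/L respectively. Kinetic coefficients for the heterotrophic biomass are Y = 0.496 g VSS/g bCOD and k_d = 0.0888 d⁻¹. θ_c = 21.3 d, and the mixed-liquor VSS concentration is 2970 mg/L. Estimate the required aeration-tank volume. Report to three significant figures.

V ≈ 2280 m³

Steady-state biomass mass balance: V·X·(1 + k_d·θ_c) = Y·Q·(S₀ − S)·θ_c, so V = 0.496 × 1360 × (1390 − 29.8) × 21.3 / [2970 × (1 + 0.0888 × 21.3)] = 1.95×10^7 / 8588 = 2276 m³.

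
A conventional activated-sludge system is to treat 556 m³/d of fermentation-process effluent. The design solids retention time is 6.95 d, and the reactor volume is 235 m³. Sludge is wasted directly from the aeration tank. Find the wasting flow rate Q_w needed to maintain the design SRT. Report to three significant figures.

Q_w ≈ 33.8 m³/d

Wasting from the aeration tank: Q_w = V / θ_c = 235.0 / 6.95 = 33.81 m³/d.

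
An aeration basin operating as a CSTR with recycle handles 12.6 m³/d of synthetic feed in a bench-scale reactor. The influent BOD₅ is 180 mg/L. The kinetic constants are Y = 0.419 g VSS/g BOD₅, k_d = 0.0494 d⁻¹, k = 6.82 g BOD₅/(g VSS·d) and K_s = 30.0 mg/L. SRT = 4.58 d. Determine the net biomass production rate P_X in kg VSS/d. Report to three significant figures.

For a completely mixed reactor with recycle the Lawrence–McCarty relation gives S = K_s·(1 + k_d·θ_c) / [θ_c·(Y·k − k_d) − 1] = 30.0 × (1 + 0.0494 × 4.58) / [4.58 × (0.419 × 6.82 − 0.0494) − 1] = 36.79 / 11.86 = 3.101 mg/L.
Correct the yield for decay: Y_obs = Y/(1 + k_d θ_c) = 0.419 / (1 + 0.0494 × 4.58) = 0.419 / 1.226 = 0.3417.
Substrate removed = Q·(S₀ − S) = 12.6 m³/d × (180 − 3.10) g/m³ = 2.23×10^3 g/d = 2.229 kg/d.
Net biomass production P_X = Y_obs × Q·(S₀ − S) = 0.3417 × 2.229 = 0.7616 kg VSS/d.

P_X ≈ 0.762 kg VSS/d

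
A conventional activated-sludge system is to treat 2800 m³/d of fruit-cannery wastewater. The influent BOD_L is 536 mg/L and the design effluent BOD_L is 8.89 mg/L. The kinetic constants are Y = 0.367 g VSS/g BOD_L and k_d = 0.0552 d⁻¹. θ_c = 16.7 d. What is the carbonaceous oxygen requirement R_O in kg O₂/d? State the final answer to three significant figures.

Y_obs = Y / (1 + k_d θ_c) = 0.367 / (1 + 0.0552 × 16.7) = 0.367 / 1.922 = 0.1910.
ΔS = 536 − 8.89 = 527.1 mg/L, so the substrate removal rate is 2800 × 527.1/1000 = 1476 kg BOD_L/d.
Net sludge production P_X = 0.1910 × 1476 = 281.8 kg VSS/d.
R_O = Q·ΔS − 1.42 P_X = 1476 − 400.2 = 1076 kg O₂/d.

R_O ≈ 1080 kg O₂/d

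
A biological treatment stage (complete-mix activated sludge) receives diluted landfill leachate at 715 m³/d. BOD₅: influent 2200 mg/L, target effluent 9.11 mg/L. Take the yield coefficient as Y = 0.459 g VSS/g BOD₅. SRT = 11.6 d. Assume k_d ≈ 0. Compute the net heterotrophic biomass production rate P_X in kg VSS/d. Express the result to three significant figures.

Since k_d ≈ 0, Y_obs = Y = 0.459 g VSS/g BOD₅.
Substrate removed = Q·(S₀ − S) = 715 m³/d × (2200 − 9.11) g/m³ = 1.57×10^6 g/d = 1566 kg/d.
Biomass produced: P_X = Y_obs·Q·ΔS = 0.4590 × 1566 ≈ 719.0 kg VSS/d.

P_X ≈ 719 kg VSS/d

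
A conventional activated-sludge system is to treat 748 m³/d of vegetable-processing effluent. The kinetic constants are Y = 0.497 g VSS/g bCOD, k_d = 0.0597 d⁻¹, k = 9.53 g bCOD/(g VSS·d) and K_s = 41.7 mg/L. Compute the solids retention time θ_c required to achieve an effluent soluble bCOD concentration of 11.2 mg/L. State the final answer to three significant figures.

θ_c ≈ 1.06 d

From 1/θ_c = Y·k·S/(K_s + S) − k_d: Y·k·S/(K_s+S) = 0.497 × 9.53 × 11.2 / (41.7 + 11.2) = 1.003 d⁻¹.
θ_c = 1/(μ − k_d) = 1/(1.003 − 0.0597) = 1/0.9431 = 1.060 d.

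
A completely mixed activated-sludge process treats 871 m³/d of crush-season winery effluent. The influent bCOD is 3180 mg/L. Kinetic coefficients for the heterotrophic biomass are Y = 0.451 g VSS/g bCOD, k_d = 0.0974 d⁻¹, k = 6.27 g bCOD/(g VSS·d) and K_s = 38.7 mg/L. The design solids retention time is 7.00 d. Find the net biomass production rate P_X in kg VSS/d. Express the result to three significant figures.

For a completely mixed reactor with recycle the Lawrence–McCarty relation gives S = K_s·(1 + k_d·θ_c) / [θ_c·(Y·k − k_d) − 1] = 38.7 × (1 + 0.0974 × 7.00) / [7.00 × (0.451 × 6.27 − 0.0974) − 1] = 65.09 / 18.11 = 3.593 mg/L.
Observed yield with endogenous decay: Y_obs = Y / (1 + k_d·θ_c) = 0.451 / (1 + 0.0974 × 7.00) = 0.451 / 1.682 = 0.2682 g VSS/g bCOD.
Q·(S₀ − S) = 871 × (3180 − 3.59) × 10⁻³ = 2767 kg/d removed.
So the net sludge growth is P_X = 0.2682 × 2767 = 741.9 kg VSS/d.

P_X ≈ 742 kg VSS/d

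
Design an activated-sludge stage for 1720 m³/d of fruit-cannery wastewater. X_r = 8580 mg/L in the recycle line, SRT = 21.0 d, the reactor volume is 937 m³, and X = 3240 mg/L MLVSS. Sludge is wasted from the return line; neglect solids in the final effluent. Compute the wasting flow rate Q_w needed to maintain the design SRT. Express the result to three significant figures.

Q_w = (V·X)/(θ_c X_r) = 937.0 × 3240 / (21.0 × 8580) = 16.85 m³/d.

Q_w ≈ 16.8 m³/d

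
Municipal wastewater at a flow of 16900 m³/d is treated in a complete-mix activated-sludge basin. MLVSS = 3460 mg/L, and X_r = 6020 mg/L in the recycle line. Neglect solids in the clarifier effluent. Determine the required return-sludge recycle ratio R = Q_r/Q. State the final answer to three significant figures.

R = Q_r/Q = X/(X_r − X) = 3460 / (6020 − 3460) = 1.352.

R ≈ 1.35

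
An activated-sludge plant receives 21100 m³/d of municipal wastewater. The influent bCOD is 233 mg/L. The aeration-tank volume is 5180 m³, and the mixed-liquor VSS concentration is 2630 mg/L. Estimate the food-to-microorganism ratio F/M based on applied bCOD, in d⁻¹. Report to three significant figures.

F/M = Q·S₀ / (V·X) = 21100 × 233 / (5180 × 2630) = 0.3609 g bCOD·(g VSS·d)⁻¹.

F/M ≈ 0.361 d⁻¹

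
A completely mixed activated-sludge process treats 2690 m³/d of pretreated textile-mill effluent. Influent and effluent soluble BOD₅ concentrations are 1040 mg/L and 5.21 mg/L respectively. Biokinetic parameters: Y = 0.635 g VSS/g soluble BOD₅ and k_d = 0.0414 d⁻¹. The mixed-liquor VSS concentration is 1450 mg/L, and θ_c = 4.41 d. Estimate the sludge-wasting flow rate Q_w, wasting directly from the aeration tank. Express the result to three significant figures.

Rearranging the biomass balance for a CMAS with decay, V = Y·Q·ΔS·θ_c / [X·(1+k_d θ_c)] = 0.635 × 2690 × (1040 − 5.21) × 4.41 / [1450 × (1 + 0.0414 × 4.41)] = 7.8×10^6 / 1715 = 4546 m³.
With mixed-liquor wasting, θ_c = V/Q_w, so Q_w = V/θ_c = 4546/4.41 = 1031 m³/d.

Q_w ≈ 1030 m³/d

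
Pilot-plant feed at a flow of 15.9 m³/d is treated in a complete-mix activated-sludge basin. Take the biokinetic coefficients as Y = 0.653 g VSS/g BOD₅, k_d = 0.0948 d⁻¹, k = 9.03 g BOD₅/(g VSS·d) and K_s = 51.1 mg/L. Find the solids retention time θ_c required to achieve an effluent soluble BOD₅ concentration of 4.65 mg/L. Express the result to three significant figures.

At the target effluent, Y k S/(K_s+S) = 0.653×9.03×4.65/55.75 = 0.4918 d⁻¹.
1/θ_c = 0.4918 − 0.0948 = 0.3970 d⁻¹, so θ_c = 2.519 d.

θ_c ≈ 2.52 d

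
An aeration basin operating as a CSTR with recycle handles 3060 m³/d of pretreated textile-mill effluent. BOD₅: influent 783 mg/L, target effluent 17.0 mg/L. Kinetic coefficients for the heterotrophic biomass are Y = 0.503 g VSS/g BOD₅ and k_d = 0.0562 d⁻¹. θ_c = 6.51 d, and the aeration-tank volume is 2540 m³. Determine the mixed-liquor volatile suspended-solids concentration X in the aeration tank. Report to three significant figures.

Solving the biomass balance for X: X = Y Q (S₀−S) θ_c / [V (1+k_d θ_c)] = 0.503 × 3060 × (783 − 17.0) × 6.51 / [2540 × (1 + 0.0562 × 6.51)] = 2212 mg/L.

X ≈ 2210 mg/L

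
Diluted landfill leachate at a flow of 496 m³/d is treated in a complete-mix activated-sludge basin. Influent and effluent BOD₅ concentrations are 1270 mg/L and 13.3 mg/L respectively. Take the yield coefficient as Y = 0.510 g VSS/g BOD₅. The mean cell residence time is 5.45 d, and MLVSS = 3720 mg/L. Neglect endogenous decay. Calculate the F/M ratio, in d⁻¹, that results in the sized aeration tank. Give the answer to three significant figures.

F/M ≈ 0.364 d⁻¹

With k_d = 0 the design equation reduces to V = Y Q (S₀−S) θ_c / X = 0.510 × 496 × (1270 − 13.3) × 5.45 / 3720 = 465.7 m³.
F/M = applied load / biomass = Q·S₀/(V·X) = 496 × 1270 / (465.7 × 3720) = 0.3636 d⁻¹.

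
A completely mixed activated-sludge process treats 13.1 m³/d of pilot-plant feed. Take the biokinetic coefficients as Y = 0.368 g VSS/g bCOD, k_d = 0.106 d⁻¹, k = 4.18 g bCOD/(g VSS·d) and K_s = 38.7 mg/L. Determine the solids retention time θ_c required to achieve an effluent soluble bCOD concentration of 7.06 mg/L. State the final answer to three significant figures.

θ_c ≈ 7.61 d

Specific growth rate at S = 7.06 mg/L: μ = YkS/(K_s+S) = 0.368·4.18·7.06/(38.7+7.06) = 0.2373 d⁻¹.
1/θ_c = 0.2373 − 0.106 = 0.1313 d⁻¹, so θ_c = 7.615 d.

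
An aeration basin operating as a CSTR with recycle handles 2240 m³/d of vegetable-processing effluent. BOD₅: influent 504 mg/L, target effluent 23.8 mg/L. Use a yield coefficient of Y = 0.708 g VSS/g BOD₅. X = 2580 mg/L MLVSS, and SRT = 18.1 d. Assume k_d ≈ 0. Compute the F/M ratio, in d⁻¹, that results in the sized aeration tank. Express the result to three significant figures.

F/M ≈ 0.0819 d⁻¹

V·X = Y·Q·ΔS·θ_c gives V = 0.708 × 2240 × (504 − 23.8) × 18.1 / 2580 = 5343 m³.
Food-to-microorganism ratio F/M = Q S₀ / (V X) = 2240 × 504 / (5343 × 2580) = 0.08190 d⁻¹.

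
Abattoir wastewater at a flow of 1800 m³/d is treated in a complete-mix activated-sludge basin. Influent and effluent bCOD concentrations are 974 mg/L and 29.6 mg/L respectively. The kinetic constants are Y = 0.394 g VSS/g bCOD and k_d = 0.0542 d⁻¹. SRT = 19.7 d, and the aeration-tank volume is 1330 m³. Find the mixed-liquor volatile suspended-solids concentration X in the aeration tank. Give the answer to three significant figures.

X ≈ 4800 mg/L

X = Y·Q·ΔS·θ_c / [V·(1 + k_d θ_c)] = 0.394 × 1800 × (974 − 29.6) × 19.7 / [1330 × (1 + 0.0542 × 19.7)] = 4798 mg/L.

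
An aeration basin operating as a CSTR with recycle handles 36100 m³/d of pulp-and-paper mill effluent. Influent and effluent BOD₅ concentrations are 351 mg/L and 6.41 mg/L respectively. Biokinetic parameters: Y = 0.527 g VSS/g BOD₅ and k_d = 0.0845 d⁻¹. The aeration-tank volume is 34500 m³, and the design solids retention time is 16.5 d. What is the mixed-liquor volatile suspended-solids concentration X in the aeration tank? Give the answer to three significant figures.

X ≈ 1310 mg/L

From V·X·(1 + k_d·θ_c) = Y·Q·(S₀ − S)·θ_c: X = 0.527 × 36100 × (351 − 6.41) × 16.5 / [34500 × (1 + 0.0845 × 16.5)] = 1310 mg/L.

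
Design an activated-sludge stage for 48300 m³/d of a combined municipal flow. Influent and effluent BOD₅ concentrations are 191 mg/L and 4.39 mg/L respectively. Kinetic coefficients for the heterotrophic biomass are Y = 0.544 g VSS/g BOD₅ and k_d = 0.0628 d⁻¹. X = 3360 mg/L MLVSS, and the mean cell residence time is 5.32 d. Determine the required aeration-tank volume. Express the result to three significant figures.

V ≈ 5820 m³

Rearranging the biomass balance for a CMAS with decay, V = Y·Q·ΔS·θ_c / [X·(1+k_d θ_c)] = 0.544 × 48300 × (191 − 4.39) × 5.32 / [3360 × (1 + 0.0628 × 5.32)] = 2.61×10^7 / 4483 = 5819 m³.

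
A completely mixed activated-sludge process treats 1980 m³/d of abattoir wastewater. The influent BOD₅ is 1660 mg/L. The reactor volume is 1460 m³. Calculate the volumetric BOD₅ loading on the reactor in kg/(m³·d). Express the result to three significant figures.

Volumetric loading L_v = Q·S₀ / V = 1980 × 1660 g/m³ / 1460 m³ = 2251 g/(m³·d) = 2.251 kg BOD₅/(m³·d).

L_v ≈ 2.25 kg BOD₅/(m³·d)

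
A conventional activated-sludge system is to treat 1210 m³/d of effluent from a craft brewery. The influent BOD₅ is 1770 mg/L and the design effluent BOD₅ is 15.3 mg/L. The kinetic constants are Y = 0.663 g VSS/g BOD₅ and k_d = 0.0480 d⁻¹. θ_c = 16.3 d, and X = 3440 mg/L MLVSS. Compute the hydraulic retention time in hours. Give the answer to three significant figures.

τ ≈ 74.2 h

Rearranging the biomass balance for a CMAS with decay, V = Y·Q·ΔS·θ_c / [X·(1+k_d θ_c)] = 0.663 × 1210 × (1770 − 15.3) × 16.3 / [3440 × (1 + 0.0480 × 16.3)] = 2.29×10^7 / 6131 = 3742 m³.
Hydraulic retention time τ = V/Q = 3742 / 1210 = 3.093 d = 74.23 h.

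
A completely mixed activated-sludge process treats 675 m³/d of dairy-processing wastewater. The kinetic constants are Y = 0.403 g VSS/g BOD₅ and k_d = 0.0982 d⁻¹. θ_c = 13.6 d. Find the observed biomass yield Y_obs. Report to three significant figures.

Observed yield with endogenous decay: Y_obs = Y / (1 + k_d·θ_c) = 0.403 / (1 + 0.0982 × 13.6) = 0.403 / 2.336 = 0.1726 g VSS/g BOD₅.

Y_obs ≈ 0.173 g VSS/g BOD₅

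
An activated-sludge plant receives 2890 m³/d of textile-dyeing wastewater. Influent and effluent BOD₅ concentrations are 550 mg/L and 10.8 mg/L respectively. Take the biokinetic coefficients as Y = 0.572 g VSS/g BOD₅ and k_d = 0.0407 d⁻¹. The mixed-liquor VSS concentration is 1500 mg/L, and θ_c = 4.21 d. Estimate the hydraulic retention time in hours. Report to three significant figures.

Rearranging the biomass balance for a CMAS with decay, V = Y·Q·ΔS·θ_c / [X·(1+k_d θ_c)] = 0.572 × 2890 × (550 − 10.8) × 4.21 / [1500 × (1 + 0.0407 × 4.21)] = 3.75×10^6 / 1757 = 2136 m³.
HRT = V/Q = 2136 m³ / 2890 m³·d⁻¹ = 0.7390 d × 24 = 17.74 h.

τ ≈ 17.7 h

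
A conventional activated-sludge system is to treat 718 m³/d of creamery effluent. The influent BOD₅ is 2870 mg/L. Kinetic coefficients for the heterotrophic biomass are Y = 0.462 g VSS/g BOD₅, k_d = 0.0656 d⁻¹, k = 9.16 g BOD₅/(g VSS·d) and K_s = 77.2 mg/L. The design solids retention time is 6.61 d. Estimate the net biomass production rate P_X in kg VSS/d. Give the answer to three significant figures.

P_X ≈ 663 kg VSS/d

Effluent substrate depends only on kinetics and SRT: S = K_s(1 + k_d θ_c) / [θ_c(Yk − k_d) − 1] = 77.2 × (1 + 0.0656 × 6.61) / [6.61 × (0.462 × 9.16 − 0.0656) − 1] = 110.7 / 26.54 = 4.170 mg/L.
Correct the yield for decay: Y_obs = Y/(1 + k_d θ_c) = 0.462 / (1 + 0.0656 × 6.61) = 0.462 / 1.434 = 0.3223.
Q·(S₀ − S) = 718 × (2870 − 4.17) × 10⁻³ = 2058 kg/d removed.
P_X = Y_obs · Q(S₀ − S) = 0.3223 × 2058 = 663.1 kg VSS/d.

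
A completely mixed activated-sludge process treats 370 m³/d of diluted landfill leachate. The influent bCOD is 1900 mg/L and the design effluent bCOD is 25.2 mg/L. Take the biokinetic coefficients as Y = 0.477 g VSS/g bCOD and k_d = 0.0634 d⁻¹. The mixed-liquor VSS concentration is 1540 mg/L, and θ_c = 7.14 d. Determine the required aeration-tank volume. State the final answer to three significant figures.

Steady-state biomass mass balance: V·X·(1 + k_d·θ_c) = Y·Q·(S₀ − S)·θ_c, so V = 0.477 × 370 × (1900 − 25.2) × 7.14 / [1540 × (1 + 0.0634 × 7.14)] = 2.36×10^6 / 2237 = 1056 m³.

V ≈ 1060 m³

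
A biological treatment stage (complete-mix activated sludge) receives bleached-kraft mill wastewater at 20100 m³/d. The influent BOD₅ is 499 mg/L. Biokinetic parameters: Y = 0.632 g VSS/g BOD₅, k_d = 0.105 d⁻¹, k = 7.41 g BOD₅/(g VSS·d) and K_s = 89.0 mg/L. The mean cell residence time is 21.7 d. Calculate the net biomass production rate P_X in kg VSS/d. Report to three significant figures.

From the Monod/SRT balance for a CMAS, S = K_s·(1+k_d θ_c)/[θ_c·(Y k − k_d) − 1] = 89.0 × (1 + 0.105 × 21.7) / [21.7 × (0.632 × 7.41 − 0.105) − 1] = 291.8 / 98.35 = 2.967 mg/L.
Observed yield with endogenous decay: Y_obs = Y / (1 + k_d·θ_c) = 0.632 / (1 + 0.105 × 21.7) = 0.632 / 3.278 = 0.1928 g VSS/g BOD₅.
Q·(S₀ − S) = 20100 × (499 − 2.97) × 10⁻³ = 9970 kg/d removed.
P_X = Y_obs · Q(S₀ − S) = 0.1928 × 9970 = 1922 kg VSS/d.

P_X ≈ 1920 kg VSS/d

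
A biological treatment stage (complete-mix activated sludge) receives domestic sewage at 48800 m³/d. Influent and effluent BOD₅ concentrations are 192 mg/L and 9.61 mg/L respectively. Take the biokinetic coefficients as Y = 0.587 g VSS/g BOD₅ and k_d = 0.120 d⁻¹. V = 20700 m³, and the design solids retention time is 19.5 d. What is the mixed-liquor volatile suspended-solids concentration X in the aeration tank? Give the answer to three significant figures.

X ≈ 1470 mg/L

Solving the biomass balance for X: X = Y Q (S₀−S) θ_c / [V (1+k_d θ_c)] = 0.587 × 48800 × (192 − 9.61) × 19.5 / [20700 × (1 + 0.120 × 19.5)] = 1474 mg/L.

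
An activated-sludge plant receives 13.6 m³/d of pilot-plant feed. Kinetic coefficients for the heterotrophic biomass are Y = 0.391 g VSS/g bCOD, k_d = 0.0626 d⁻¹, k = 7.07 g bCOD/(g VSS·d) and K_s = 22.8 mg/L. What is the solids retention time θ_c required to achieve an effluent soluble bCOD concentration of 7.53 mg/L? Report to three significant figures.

Specific growth rate at S = 7.53 mg/L: μ = YkS/(K_s+S) = 0.391·7.07·7.53/(22.8+7.53) = 0.6863 d⁻¹.
Then 1/θ_c = μ − k_d = 0.6863 − 0.0626 = 0.6237 d⁻¹, giving θ_c = 1.603 d.

θ_c ≈ 1.60 d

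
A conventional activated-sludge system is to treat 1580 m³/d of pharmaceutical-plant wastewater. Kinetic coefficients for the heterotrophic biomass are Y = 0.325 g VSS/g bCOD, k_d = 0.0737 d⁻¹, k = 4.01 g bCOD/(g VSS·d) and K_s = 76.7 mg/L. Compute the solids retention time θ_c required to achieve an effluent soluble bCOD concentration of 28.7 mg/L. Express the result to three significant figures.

At the target effluent, Y k S/(K_s+S) = 0.325×4.01×28.7/105.4 = 0.3549 d⁻¹.
Then 1/θ_c = μ − k_d = 0.3549 − 0.0737 = 0.2812 d⁻¹, giving θ_c = 3.557 d.

θ_c ≈ 3.56 d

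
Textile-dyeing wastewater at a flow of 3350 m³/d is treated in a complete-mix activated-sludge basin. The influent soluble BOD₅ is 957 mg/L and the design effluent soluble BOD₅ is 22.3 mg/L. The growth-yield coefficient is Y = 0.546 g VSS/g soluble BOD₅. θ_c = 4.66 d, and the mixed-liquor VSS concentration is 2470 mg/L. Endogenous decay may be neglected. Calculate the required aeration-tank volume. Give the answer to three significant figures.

V ≈ 3230 m³

Biomass mass balance (decay neglected): V·X = Y·Q·(S₀ − S)·θ_c, so V = 0.546 × 3350 × (957 − 22.3) × 4.66 / 2470 = 3226 m³.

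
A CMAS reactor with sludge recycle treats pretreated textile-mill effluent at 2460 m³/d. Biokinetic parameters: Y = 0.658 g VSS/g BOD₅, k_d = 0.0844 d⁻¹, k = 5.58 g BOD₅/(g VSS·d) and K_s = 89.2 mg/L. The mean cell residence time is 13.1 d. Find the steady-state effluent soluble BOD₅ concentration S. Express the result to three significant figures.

From the Monod/SRT balance for a CMAS, S = K_s·(1+k_d θ_c)/[θ_c·(Y k − k_d) − 1] = 89.2 × (1 + 0.0844 × 13.1) / [13.1 × (0.658 × 5.58 − 0.0844) − 1] = 187.8 / 45.99 = 4.084 mg/L.

S ≈ 4.08 mg/L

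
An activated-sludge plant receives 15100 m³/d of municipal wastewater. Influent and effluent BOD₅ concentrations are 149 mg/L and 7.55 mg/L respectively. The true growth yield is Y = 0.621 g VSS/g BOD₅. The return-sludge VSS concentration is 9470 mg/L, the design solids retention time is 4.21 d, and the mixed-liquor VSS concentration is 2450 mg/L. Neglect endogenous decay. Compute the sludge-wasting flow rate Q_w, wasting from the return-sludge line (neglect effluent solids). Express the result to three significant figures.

Q_w ≈ 140 m³/d

V·X = Y·Q·ΔS·θ_c gives V = 0.621 × 15100 × (149 − 7.55) × 4.21 / 2450 = 2279 m³.
Q_w = (V·X)/(θ_c X_r) = 2279 × 2450 / (4.21 × 9470) = 140.1 m³/d.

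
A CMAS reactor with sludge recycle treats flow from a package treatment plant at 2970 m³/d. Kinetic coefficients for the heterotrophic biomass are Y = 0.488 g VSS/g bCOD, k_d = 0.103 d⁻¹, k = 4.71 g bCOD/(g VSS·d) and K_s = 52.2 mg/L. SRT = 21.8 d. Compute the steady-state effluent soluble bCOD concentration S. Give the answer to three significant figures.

S ≈ 3.62 mg/L

For a completely mixed reactor with recycle the Lawrence–McCarty relation gives S = K_s·(1 + k_d·θ_c) / [θ_c·(Y·k − k_d) − 1] = 52.2 × (1 + 0.103 × 21.8) / [21.8 × (0.488 × 4.71 − 0.103) − 1] = 169.4 / 46.86 = 3.615 mg/L.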